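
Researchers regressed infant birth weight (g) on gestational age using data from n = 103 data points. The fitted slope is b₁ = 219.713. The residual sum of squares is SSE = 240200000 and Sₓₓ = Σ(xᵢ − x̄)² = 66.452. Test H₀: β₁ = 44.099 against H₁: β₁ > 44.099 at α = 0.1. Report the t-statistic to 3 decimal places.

t = 0.928

MSE = SSE/(n − 2) = 240200000/101 = 2.37822e+06.
SE(b₁) = √(MSE/Sₓₓ) = √(2.37822e+06/66.452) = 189.179.
t = (219.713 − 44.099) / 189.179 = 0.928.
df = n − 2 = 101.
One-sided p ≈ 0.1777, which is ≥ 0.1, so fail to reject H₀.
The data do not give significant evidence that the true slope on gestational age exceeds 44.099 g per unit.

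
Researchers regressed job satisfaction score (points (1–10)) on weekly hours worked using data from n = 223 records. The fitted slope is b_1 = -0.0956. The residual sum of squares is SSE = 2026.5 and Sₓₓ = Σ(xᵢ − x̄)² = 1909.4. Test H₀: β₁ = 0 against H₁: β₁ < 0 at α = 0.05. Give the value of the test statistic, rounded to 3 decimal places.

MSE = SSE/(n − 2) = 2026.5/221 = 9.16968.
SE(b_1) = √(MSE/Sₓₓ) = √(9.16968/1909.4) = 0.0692993.
t = -0.0956 / 0.0692993 = -1.380.
df = n − 2 = 221.
One-sided p ≈ 0.0846, which is ≥ 0.05, so fail to reject H₀.
The data do not give significant evidence that the true slope on weekly hours worked is negative.

t = -1.380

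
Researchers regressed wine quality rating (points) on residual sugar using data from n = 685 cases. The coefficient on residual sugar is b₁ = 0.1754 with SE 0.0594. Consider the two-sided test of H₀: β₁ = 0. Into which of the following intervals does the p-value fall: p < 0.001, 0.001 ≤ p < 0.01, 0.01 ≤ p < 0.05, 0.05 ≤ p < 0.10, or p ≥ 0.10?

0.001 ≤ p < 0.01

t = 0.1754 / 0.0594 = 2.953.
df = n − 2 = 685 − 2 = 683.
Two-sided p = 2·P(T_{683} > |t|) ≈ 0.0033.
So 0.001 ≤ p < 0.01.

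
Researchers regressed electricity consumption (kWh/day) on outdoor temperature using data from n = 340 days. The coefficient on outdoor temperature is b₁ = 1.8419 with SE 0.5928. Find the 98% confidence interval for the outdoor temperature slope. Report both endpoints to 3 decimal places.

df = n − 2 = 340 − 2 = 338.
t* = t_{0.01, 338} = 2.337431.
Margin = t* × SE = 2.337431 × 0.5928 = 1.38563.
CI: 1.8419 ± 1.38563 → (0.456, 3.228).
With 98% confidence, each one-unit increase in outdoor temperature is associated with a change of between 0.456 and 3.228 kWh/day in electricity consumption.

(0.456, 3.228)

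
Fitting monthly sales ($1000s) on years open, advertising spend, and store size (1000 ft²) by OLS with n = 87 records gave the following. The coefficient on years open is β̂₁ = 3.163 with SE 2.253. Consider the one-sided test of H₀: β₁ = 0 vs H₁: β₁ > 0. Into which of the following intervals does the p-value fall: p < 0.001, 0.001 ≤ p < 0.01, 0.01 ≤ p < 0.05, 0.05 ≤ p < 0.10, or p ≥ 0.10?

t = 3.163 / 2.253 = 1.404.
df = n − k − 1 = 87 − 3 − 1 = 83.
One-sided p = P(T_{83} > t) ≈ 0.0820.
So 0.05 ≤ p < 0.10.

0.05 ≤ p < 0.10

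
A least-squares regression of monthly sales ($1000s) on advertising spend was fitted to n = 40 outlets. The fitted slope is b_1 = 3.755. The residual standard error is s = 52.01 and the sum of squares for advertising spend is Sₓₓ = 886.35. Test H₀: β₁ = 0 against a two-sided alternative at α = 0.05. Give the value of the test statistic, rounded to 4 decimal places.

t = 2.1494

SE(b_1) = s/√Sₓₓ = 52.01/√886.35 = 1.74697.
t = 3.755 / 1.74697 = 2.1494.
df = n − 2 = 38.
Two-sided p ≈ 0.0380, which is < 0.05, so reject H₀.
There is evidence that advertising spend is associated with monthly sales.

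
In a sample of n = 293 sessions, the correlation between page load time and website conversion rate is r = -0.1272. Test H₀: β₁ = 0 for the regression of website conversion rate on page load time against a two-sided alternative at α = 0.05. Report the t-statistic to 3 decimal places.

t = r·√(n − 2)/√(1 − r²) = -0.1272·√291/√0.98382 = -2.188.
df = n − 2 = 291.
Two-sided p ≈ 0.0295, which is < 0.05, so reject H₀.
There is evidence of a linear association between page load time and website conversion rate.

t = -2.188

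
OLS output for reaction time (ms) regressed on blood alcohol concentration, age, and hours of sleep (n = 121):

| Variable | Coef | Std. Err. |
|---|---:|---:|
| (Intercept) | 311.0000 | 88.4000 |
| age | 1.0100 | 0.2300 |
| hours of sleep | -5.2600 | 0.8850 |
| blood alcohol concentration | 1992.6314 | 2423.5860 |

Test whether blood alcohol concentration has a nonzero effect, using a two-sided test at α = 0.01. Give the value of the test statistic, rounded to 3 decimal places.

t = 0.822

Read off: b = 1992.6314, SE = 2423.5860 for blood alcohol concentration.
H₀: β₁ = 0 vs H₁: β₁ ≠ 0.
t = 1992.6314 / 2423.5860 = 0.822.
df = n − k − 1 = 121 − 3 − 1 = 117.
Two-sided p ≈ 0.4126, which is ≥ 0.01, so fail to reject H₀.
The data do not give significant evidence of an association between blood alcohol concentration and reaction time, after adjusting for the other predictors.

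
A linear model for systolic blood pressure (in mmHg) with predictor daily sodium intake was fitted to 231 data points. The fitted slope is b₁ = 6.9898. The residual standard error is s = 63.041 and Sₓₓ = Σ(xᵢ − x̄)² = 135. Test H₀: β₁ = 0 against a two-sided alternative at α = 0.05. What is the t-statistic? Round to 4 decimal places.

SE(b₁) = s/√Sₓₓ = 63.041/√135 = 5.42571.
t = 6.9898 / 5.42571 = 1.2883.
df = n − 2 = 229.
Two-sided p ≈ 0.1990, which is ≥ 0.05, so fail to reject H₀.
The data do not give significant evidence of an association between daily sodium intake and systolic blood pressure.

t = 1.2883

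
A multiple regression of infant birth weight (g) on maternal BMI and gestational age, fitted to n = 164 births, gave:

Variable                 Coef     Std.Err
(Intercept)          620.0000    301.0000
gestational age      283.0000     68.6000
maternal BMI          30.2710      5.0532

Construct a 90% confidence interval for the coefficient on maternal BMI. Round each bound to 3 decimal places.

(21.911, 38.631)

Read off: b = 30.2710, SE = 5.0532 for maternal BMI.
df = n − k − 1 = 164 − 2 − 1 = 161.
t* = t_{0.05, 161} = 1.654373.
Margin = t* × SE = 1.654373 × 5.0532 = 8.35988.
CI: 30.2710 ± 8.35988 → (21.911, 38.631).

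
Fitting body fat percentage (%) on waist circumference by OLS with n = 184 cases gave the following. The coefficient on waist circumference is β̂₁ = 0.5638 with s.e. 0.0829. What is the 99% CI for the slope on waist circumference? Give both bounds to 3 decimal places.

(0.348, 0.780)

df = n − 2 = 184 − 2 = 182.
t* = t_{0.005, 182} = 2.603112.
Margin = t* × SE = 2.603112 × 0.0829 = 0.21580.
CI: 0.5638 ± 0.21580 → (0.348, 0.780).
With 99% confidence, each one-unit increase in waist circumference is associated with a change of between 0.348 and 0.780 % in body fat percentage.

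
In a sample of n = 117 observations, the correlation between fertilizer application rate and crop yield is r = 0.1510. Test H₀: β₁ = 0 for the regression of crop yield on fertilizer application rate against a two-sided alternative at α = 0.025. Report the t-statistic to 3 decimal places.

t = 1.638

t = r·√(n − 2)/√(1 − r²) = 0.1510·√115/√0.977199 = 1.638.
df = n − 2 = 115.
Two-sided p ≈ 0.1041, which is ≥ 0.025, so fail to reject H₀.
The data do not give significant evidence of a linear association between fertilizer application rate and crop yield.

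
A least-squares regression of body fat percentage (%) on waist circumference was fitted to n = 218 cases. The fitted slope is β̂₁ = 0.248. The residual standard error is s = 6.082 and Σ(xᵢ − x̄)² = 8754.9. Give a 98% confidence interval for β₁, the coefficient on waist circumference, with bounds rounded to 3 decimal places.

(0.096, 0.400)

SE(β̂₁) = s/√Sₓₓ = 6.082/√8754.9 = 0.0650011.
df = n − 2 = 216.
t* = t_{0.01, 216} = 2.343735.
Margin = t* × SE = 2.343735 × 0.0650011 = 0.15235.
CI: 0.248 ± 0.15235 → (0.096, 0.400).
With 98% confidence, each one-unit increase in waist circumference is associated with a change of between 0.096 and 0.400 % in body fat percentage.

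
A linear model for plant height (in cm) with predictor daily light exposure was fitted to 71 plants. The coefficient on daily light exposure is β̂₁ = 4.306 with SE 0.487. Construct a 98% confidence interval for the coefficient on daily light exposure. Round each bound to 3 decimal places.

df = n − 2 = 71 − 2 = 69.
t* = t_{0.01, 69} = 2.381615.
Margin = t* × SE = 2.381615 × 0.487 = 1.15985.
CI: 4.306 ± 1.15985 → (3.146, 5.466).
With 98% confidence, each one-unit increase in daily light exposure is associated with a change of between 3.146 and 5.466 cm in plant height.

(3.146, 5.466)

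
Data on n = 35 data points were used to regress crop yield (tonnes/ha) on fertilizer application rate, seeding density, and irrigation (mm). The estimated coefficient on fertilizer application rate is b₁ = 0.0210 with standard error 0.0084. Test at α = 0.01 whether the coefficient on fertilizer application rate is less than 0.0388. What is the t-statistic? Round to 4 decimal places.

H₀: β₁ = 0.0388 vs H₁: β₁ < 0.0388.
t = (b₁ − β₁⁰)/SE = (0.0210 − 0.0388) / 0.0084 = -2.1190.
df = n − k − 1 = 35 − 3 − 1 = 31.
One-sided p ≈ 0.0211, which is ≥ 0.01, so fail to reject H₀.
The data do not give significant evidence that the true slope on fertilizer application rate is below 0.0388 tonnes/ha per unit, holding the other predictors fixed.

t = -2.1190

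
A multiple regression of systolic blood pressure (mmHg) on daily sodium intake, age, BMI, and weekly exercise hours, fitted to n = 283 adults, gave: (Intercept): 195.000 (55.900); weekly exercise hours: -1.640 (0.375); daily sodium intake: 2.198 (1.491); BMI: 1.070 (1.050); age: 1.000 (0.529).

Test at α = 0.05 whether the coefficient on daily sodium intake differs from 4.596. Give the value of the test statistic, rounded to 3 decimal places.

Read off: b = 2.198, SE = 1.491 for daily sodium intake.
H₀: β₁ = 4.596 vs H₁: β₁ ≠ 4.596.
t = (2.198 − 4.596) / 1.491 = -1.608.
df = n − k − 1 = 283 − 4 − 1 = 278.
Two-sided p ≈ 0.1089, which is ≥ 0.05, so fail to reject H₀.
The data are consistent with a true slope of 4.596 mmHg per unit of daily sodium intake, holding the other predictors fixed.

t = -1.608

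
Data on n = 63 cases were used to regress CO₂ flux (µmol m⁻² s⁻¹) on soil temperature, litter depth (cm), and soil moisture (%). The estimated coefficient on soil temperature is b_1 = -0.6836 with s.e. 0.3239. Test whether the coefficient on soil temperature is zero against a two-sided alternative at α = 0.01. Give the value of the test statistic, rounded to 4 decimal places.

t = -2.1105

H₀: β₁ = 0 vs H₁: β₁ ≠ 0.
t = (b_1 − β₁⁰)/SE = -0.6836 / 0.3239 = -2.1105.
df = n − k − 1 = 63 − 3 − 1 = 59.
Two-sided p ≈ 0.0391, which is ≥ 0.01, so fail to reject H₀.
The data do not give significant evidence of an association between soil temperature and CO₂ flux, after adjusting for the other predictors.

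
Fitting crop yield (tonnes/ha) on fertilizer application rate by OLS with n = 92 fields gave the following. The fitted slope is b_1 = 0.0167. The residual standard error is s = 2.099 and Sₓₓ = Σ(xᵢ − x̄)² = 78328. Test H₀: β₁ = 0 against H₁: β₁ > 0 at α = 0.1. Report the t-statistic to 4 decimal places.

SE(b_1) = s/√Sₓₓ = 2.099/√78328 = 0.00749987.
t = 0.0167 / 0.00749987 = 2.2267.
df = n − 2 = 90.
One-sided p ≈ 0.0142, which is < 0.1, so reject H₀.
There is evidence that the true slope on fertilizer application rate is positive.

t = 2.2267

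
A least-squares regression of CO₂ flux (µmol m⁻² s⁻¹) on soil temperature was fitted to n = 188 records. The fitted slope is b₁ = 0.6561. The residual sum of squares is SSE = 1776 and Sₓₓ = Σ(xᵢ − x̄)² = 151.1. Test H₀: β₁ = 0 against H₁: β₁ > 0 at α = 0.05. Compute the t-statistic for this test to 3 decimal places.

MSE = SSE/(n − 2) = 1776/186 = 9.54839.
SE(b₁) = √(MSE/Sₓₓ) = √(9.54839/151.1) = 0.251381.
t = 0.6561 / 0.251381 = 2.610.
df = n − 2 = 186.
One-sided p ≈ 0.0049, which is < 0.05, so reject H₀.
There is evidence that the true slope on soil temperature is positive.

t = 2.610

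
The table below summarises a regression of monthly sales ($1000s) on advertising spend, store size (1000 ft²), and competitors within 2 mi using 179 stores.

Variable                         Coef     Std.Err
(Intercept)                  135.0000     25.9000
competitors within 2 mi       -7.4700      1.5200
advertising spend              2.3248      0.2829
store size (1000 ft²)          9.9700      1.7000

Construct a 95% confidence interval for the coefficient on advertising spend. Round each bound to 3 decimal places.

(1.766, 2.883)

Read off: b = 2.3248, SE = 0.2829 for advertising spend.
df = n − k − 1 = 179 − 3 − 1 = 175.
t* = t_{0.025, 175} = 1.973612.
Margin = t* × SE = 1.973612 × 0.2829 = 0.55833.
CI: 2.3248 ± 0.55833 → (1.766, 2.883).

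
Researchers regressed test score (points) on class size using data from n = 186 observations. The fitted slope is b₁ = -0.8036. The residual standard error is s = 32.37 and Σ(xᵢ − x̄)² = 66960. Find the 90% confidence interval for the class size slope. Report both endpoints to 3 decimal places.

SE(b₁) = s/√Sₓₓ = 32.37/√66960 = 0.125094.
df = n − 2 = 184.
t* = t_{0.05, 184} = 1.653177.
Margin = t* × SE = 1.653177 × 0.125094 = 0.20680.
CI: -0.8036 ± 0.20680 → (-1.010, -0.597).
With 90% confidence, each one-unit increase in class size is associated with a change of between -1.010 and -0.597 points in test score.

(-1.010, -0.597)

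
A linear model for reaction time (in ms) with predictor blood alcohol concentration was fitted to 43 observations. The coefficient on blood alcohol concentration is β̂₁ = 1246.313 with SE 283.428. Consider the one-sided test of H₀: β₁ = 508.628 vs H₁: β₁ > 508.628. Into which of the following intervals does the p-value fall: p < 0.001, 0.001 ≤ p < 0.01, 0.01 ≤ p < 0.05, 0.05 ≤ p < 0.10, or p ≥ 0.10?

0.001 ≤ p < 0.01

t = (1246.313 − 508.628) / 283.428 = 2.603.
df = n − 2 = 43 − 2 = 41.
One-sided p = P(T_{41} > t) ≈ 0.0064.
So 0.001 ≤ p < 0.01.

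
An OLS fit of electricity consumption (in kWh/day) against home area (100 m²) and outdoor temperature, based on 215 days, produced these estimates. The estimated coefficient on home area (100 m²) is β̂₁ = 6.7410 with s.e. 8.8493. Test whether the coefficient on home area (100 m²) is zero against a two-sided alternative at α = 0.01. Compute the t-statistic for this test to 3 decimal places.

t = 0.762

H₀: β₁ = 0 vs H₁: β₁ ≠ 0.
t = (β̂₁ − β₁⁰)/SE = 6.7410 / 8.8493 = 0.762.
df = n − k − 1 = 215 − 2 − 1 = 212.
Two-sided p ≈ 0.4471, which is ≥ 0.01, so fail to reject H₀.
The data do not give significant evidence of an association between home area (100 m²) and electricity consumption, after adjusting for the other predictors.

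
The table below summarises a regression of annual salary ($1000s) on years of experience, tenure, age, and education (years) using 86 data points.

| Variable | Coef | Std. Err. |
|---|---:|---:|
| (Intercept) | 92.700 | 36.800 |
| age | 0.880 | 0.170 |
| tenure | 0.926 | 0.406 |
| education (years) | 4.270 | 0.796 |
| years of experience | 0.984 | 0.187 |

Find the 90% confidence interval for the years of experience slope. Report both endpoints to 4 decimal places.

(0.6729, 1.2951)

Read off: b = 0.984, SE = 0.187 for years of experience.
df = n − k − 1 = 86 − 4 − 1 = 81.
t* = t_{0.05, 81} = 1.663884.
Margin = t* × SE = 1.663884 × 0.187 = 0.311146.
CI: 0.984 ± 0.311146 → (0.6729, 1.2951).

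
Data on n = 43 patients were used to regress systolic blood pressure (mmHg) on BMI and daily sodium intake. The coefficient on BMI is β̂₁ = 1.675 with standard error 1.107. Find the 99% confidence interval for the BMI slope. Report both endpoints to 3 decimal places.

df = n − k − 1 = 43 − 2 − 1 = 40.
t* = t_{0.005, 40} = 2.704459.
Margin = t* × SE = 2.704459 × 1.107 = 2.99384.
CI: 1.675 ± 2.99384 → (-1.319, 4.669).
With 99% confidence, each one-unit increase in BMI is associated with a change of between -1.319 and 4.669 mmHg in systolic blood pressure, holding the other predictors fixed.

(-1.319, 4.669)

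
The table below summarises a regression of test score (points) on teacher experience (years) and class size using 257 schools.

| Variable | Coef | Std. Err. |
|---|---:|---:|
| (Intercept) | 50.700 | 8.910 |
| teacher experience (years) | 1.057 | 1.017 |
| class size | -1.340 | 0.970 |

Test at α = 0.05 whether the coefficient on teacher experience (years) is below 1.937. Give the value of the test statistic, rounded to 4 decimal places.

Read off: b = 1.057, SE = 1.017 for teacher experience (years).
H₀: β₁ = 1.937 vs H₁: β₁ < 1.937.
t = (1.057 − 1.937) / 1.017 = -0.8653.
df = n − k − 1 = 257 − 2 − 1 = 254.
One-sided p ≈ 0.1938, which is ≥ 0.05, so fail to reject H₀.
The data do not give significant evidence that the true slope on teacher experience (years) is below 1.937 points per unit, holding the other predictors fixed.

t = -0.8653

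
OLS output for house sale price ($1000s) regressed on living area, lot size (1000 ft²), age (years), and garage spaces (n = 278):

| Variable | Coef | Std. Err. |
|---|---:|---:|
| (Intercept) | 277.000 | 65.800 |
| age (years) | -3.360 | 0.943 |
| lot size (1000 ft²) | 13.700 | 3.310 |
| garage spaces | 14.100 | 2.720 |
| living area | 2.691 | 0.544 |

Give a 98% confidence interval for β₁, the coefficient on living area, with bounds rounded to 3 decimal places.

(1.418, 3.964)

Read off: b = 2.691, SE = 0.544 for living area.
df = n − k − 1 = 278 − 4 − 1 = 273.
t* = t_{0.01, 273} = 2.340085.
Margin = t* × SE = 2.340085 × 0.544 = 1.27301.
CI: 2.691 ± 1.27301 → (1.418, 3.964).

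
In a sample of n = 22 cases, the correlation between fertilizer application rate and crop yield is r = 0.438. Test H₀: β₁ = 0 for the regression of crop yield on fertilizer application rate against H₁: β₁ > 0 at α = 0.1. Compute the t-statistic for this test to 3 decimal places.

t = 2.179

t = r·√(n − 2)/√(1 − r²) = 0.438·√20/√0.808156 = 2.179.
df = n − 2 = 20.
One-sided p ≈ 0.0207, which is < 0.1, so reject H₀.
There is evidence of a linear association between fertilizer application rate and crop yield.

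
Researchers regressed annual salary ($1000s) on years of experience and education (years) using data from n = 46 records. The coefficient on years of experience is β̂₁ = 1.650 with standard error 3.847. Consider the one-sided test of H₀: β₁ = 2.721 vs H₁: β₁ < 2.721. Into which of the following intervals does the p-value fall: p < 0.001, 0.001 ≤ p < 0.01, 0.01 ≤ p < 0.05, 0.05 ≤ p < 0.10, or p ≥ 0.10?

t = (1.650 − 2.721) / 3.847 = -0.278.
df = n − k − 1 = 46 − 2 − 1 = 43.
One-sided p = P(T_{43} < t) ≈ 0.3910.
So p ≥ 0.10.

p ≥ 0.10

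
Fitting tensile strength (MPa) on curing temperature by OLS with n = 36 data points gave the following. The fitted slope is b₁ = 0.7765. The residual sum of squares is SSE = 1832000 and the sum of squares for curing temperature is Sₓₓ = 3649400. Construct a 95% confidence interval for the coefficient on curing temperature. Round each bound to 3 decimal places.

(0.530, 1.023)

MSE = SSE/(n − 2) = 1832000/34 = 53882.4.
SE(b₁) = √(MSE/Sₓₓ) = √(53882.4/3649400) = 0.12151.
df = n − 2 = 34.
t* = t_{0.025, 34} = 2.032245.
Margin = t* × SE = 2.032245 × 0.12151 = 0.24694.
CI: 0.7765 ± 0.24694 → (0.530, 1.023).
With 95% confidence, each one-unit increase in curing temperature is associated with a change of between 0.530 and 1.023 MPa in tensile strength.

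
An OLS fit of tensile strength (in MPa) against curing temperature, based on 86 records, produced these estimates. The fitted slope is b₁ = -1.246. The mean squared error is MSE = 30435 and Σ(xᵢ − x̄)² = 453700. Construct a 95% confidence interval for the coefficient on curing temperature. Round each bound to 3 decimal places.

(-1.761, -0.731)

SE(b₁) = √(MSE/Sₓₓ) = √(30435/453700) = 0.259001.
df = n − 2 = 84.
t* = t_{0.025, 84} = 1.98861.
Margin = t* × SE = 1.98861 × 0.259001 = 0.51505.
CI: -1.246 ± 0.51505 → (-1.761, -0.731).
With 95% confidence, each one-unit increase in curing temperature is associated with a change of between -1.761 and -0.731 MPa in tensile strength.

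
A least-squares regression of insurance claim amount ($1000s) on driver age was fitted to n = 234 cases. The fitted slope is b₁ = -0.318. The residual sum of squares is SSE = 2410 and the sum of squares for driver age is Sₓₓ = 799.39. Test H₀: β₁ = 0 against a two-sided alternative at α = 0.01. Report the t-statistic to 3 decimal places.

t = -2.790

MSE = SSE/(n − 2) = 2410/232 = 10.3879.
SE(b₁) = √(MSE/Sₓₓ) = √(10.3879/799.39) = 0.113995.
t = -0.318 / 0.113995 = -2.790.
df = n − 2 = 232.
Two-sided p ≈ 0.0057, which is < 0.01, so reject H₀.
There is evidence that driver age is associated with insurance claim amount.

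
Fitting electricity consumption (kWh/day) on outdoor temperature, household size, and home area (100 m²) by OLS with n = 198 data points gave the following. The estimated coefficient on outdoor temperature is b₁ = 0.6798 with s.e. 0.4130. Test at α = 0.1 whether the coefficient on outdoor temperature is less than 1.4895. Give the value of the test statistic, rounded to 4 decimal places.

H₀: β₁ = 1.4895 vs H₁: β₁ < 1.4895.
t = (b₁ − β₁⁰)/SE = (0.6798 − 1.4895) / 0.4130 = -1.9605.
df = n − k − 1 = 198 − 3 − 1 = 194.
One-sided p ≈ 0.0257, which is < 0.1, so reject H₀.
There is evidence that the true slope on outdoor temperature is below 1.4895 kWh/day per unit, holding the other predictors fixed.

t = -1.9605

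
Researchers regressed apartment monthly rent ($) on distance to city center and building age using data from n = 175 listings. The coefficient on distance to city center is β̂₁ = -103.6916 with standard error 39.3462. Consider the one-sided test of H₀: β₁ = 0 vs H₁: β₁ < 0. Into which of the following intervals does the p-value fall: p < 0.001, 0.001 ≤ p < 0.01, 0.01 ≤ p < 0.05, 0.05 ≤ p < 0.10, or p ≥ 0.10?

t = -103.6916 / 39.3462 = -2.635.
df = n − k − 1 = 175 − 2 − 1 = 172.
One-sided p = P(T_{172} < t) ≈ 0.0046.
So 0.001 ≤ p < 0.01.

0.001 ≤ p < 0.01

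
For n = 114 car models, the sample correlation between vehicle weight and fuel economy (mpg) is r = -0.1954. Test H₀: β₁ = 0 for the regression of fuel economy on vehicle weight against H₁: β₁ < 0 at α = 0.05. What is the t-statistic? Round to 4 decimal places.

t = -2.1086

t = r·√(n − 2)/√(1 − r²) = -0.1954·√112/√0.961819 = -2.1086.
df = n − 2 = 112.
One-sided p ≈ 0.0186, which is < 0.05, so reject H₀.
There is evidence of a linear association between vehicle weight and fuel economy.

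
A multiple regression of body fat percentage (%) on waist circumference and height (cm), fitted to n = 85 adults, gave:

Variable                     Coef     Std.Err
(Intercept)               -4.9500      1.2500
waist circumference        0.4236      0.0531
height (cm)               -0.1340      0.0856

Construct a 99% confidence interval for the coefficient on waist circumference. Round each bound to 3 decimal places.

Read off: b = 0.4236, SE = 0.0531 for waist circumference.
df = n − k − 1 = 85 − 2 − 1 = 82.
t* = t_{0.005, 82} = 2.637123.
Margin = t* × SE = 2.637123 × 0.0531 = 0.14003.
CI: 0.4236 ± 0.14003 → (0.284, 0.564).

(0.284, 0.564)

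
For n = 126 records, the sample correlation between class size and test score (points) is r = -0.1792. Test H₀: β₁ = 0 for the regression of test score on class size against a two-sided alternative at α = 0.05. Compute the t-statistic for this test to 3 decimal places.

t = -2.028

t = r·√(n − 2)/√(1 − r²) = -0.1792·√124/√0.967887 = -2.028.
df = n − 2 = 124.
Two-sided p ≈ 0.0447, which is < 0.05, so reject H₀.
There is evidence of a linear association between class size and test score.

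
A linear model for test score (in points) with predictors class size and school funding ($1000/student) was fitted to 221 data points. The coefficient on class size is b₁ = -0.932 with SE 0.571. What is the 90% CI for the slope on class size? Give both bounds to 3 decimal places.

(-1.875, 0.011)

df = n − k − 1 = 221 − 2 − 1 = 218.
t* = t_{0.05, 218} = 1.651873.
Margin = t* × SE = 1.651873 × 0.571 = 0.94322.
CI: -0.932 ± 0.94322 → (-1.875, 0.011).
With 90% confidence, each one-unit increase in class size is associated with a change of between -1.875 and 0.011 points in test score, holding the other predictors fixed.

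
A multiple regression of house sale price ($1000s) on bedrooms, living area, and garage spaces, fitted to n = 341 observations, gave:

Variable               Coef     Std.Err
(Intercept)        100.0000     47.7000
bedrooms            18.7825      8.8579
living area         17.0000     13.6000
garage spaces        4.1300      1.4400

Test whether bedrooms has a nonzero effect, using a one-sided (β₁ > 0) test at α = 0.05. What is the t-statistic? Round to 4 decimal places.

Read off: b = 18.7825, SE = 8.8579 for bedrooms.
H₀: β₁ = 0 vs H₁: β₁ > 0.
t = 18.7825 / 8.8579 = 2.1204.
df = n − k − 1 = 341 − 3 − 1 = 337.
One-sided p ≈ 0.0174, which is < 0.05, so reject H₀.
There is evidence that the true slope on bedrooms is positive, holding the other predictors fixed.

t = 2.1204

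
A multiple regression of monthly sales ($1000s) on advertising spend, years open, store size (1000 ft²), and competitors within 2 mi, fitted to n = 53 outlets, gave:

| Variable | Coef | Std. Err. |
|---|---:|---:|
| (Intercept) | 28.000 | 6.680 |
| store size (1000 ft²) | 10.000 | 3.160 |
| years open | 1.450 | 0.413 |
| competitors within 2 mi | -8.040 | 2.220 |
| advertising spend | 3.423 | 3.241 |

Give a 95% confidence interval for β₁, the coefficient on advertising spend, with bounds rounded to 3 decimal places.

(-3.093, 9.939)

Read off: b = 3.423, SE = 3.241 for advertising spend.
df = n − k − 1 = 53 − 4 − 1 = 48.
t* = t_{0.025, 48} = 2.010635.
Margin = t* × SE = 2.010635 × 3.241 = 6.51647.
CI: 3.423 ± 6.51647 → (-3.093, 9.939).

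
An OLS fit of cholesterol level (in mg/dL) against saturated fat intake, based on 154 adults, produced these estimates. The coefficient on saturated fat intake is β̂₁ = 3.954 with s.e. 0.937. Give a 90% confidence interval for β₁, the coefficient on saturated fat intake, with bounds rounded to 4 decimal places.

(2.4033, 5.5047)

df = n − 2 = 154 − 2 = 152.
t* = t_{0.05, 152} = 1.65494.
Margin = t* × SE = 1.65494 × 0.937 = 1.550679.
CI: 3.954 ± 1.550679 → (2.4033, 5.5047).
With 90% confidence, each one-unit increase in saturated fat intake is associated with a change of between 2.4033 and 5.5047 mg/dL in cholesterol level.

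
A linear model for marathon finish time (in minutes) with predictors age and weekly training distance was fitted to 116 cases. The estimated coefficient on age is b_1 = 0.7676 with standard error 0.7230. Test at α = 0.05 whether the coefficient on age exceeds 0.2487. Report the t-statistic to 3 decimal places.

t = 0.718

H₀: β₁ = 0.2487 vs H₁: β₁ > 0.2487.
t = (b_1 − β₁⁰)/SE = (0.7676 − 0.2487) / 0.7230 = 0.718.
df = n − k − 1 = 116 − 2 − 1 = 113.
One-sided p ≈ 0.2372, which is ≥ 0.05, so fail to reject H₀.
The data do not give significant evidence that the true slope on age exceeds 0.2487 minutes per unit, holding the other predictors fixed.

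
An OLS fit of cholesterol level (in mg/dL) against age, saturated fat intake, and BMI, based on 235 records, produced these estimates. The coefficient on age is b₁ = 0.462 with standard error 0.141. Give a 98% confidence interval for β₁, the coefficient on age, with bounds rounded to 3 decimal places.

df = n − k − 1 = 235 − 3 − 1 = 231.
t* = t_{0.01, 231} = 2.342599.
Margin = t* × SE = 2.342599 × 0.141 = 0.33031.
CI: 0.462 ± 0.33031 → (0.132, 0.792).
With 98% confidence, each one-unit increase in age is associated with a change of between 0.132 and 0.792 mg/dL in cholesterol level, holding the other predictors fixed.

(0.132, 0.792)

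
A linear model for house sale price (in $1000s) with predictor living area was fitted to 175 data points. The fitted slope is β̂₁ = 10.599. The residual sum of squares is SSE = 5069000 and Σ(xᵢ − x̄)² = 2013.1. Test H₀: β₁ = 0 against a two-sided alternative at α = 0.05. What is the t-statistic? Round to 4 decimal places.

MSE = SSE/(n − 2) = 5069000/173 = 29300.6.
SE(β̂₁) = √(MSE/Sₓₓ) = √(29300.6/2013.1) = 3.8151.
t = 10.599 / 3.8151 = 2.7782.
df = n − 2 = 173.
Two-sided p ≈ 0.0061, which is < 0.05, so reject H₀.
There is evidence that living area is associated with house sale price.

t = 2.7782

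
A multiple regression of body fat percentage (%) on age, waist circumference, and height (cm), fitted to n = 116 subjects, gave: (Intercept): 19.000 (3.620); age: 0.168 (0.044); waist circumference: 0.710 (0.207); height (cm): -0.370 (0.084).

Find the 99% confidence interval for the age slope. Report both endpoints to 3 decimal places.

(0.053, 0.283)

Read off: b = 0.168, SE = 0.044 for age.
df = n − k − 1 = 116 − 3 − 1 = 112.
t* = t_{0.005, 112} = 2.62044.
Margin = t* × SE = 2.62044 × 0.044 = 0.11530.
CI: 0.168 ± 0.11530 → (0.053, 0.283).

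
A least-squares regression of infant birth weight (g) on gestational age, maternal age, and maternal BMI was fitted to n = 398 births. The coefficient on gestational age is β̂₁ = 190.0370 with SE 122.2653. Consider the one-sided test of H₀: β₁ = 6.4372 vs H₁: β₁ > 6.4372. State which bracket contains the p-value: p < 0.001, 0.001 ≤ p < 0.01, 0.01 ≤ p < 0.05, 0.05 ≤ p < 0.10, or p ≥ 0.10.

t = (190.0370 − 6.4372) / 122.2653 = 1.502.
df = n − k − 1 = 398 − 3 − 1 = 394.
One-sided p = P(T_{394} > t) ≈ 0.0670.
So 0.05 ≤ p < 0.10.

0.05 ≤ p < 0.10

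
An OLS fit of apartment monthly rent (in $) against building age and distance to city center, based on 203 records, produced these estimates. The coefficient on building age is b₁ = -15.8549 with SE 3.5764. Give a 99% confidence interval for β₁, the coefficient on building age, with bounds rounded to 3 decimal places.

(-25.156, -6.554)

df = n − k − 1 = 203 − 2 − 1 = 200.
t* = t_{0.005, 200} = 2.600634.
Margin = t* × SE = 2.600634 × 3.5764 = 9.30091.
CI: -15.8549 ± 9.30091 → (-25.156, -6.554).
With 99% confidence, each one-unit increase in building age is associated with a change of between -25.156 and -6.554 $ in apartment monthly rent, holding the other predictors fixed.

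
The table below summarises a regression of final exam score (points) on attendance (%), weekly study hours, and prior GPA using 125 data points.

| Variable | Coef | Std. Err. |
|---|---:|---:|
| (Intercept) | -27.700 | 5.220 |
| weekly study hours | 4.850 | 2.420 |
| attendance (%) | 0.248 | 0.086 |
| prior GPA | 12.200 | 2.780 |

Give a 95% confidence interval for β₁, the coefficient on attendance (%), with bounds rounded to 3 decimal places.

(0.078, 0.418)

Read off: b = 0.248, SE = 0.086 for attendance (%).
df = n − k − 1 = 125 − 3 − 1 = 121.
t* = t_{0.025, 121} = 1.979764.
Margin = t* × SE = 1.979764 × 0.086 = 0.17026.
CI: 0.248 ± 0.17026 → (0.078, 0.418).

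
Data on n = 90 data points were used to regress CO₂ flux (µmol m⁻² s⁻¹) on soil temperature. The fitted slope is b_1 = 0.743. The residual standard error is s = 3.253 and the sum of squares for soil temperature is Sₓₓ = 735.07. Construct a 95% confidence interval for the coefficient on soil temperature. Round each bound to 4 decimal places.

(0.5046, 0.9814)

SE(b_1) = s/√Sₓₓ = 3.253/√735.07 = 0.119983.
df = n − 2 = 88.
t* = t_{0.025, 88} = 1.98729.
Margin = t* × SE = 1.98729 × 0.119983 = 0.238441.
CI: 0.743 ± 0.238441 → (0.5046, 0.9814).
With 95% confidence, each one-unit increase in soil temperature is associated with a change of between 0.5046 and 0.9814 µmol m⁻² s⁻¹ in CO₂ flux.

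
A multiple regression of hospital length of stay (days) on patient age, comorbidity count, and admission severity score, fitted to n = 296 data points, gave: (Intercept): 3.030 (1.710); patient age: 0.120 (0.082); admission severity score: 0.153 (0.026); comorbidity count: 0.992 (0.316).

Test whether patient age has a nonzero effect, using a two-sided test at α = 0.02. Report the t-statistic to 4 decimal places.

t = 1.4634

Read off: b = 0.120, SE = 0.082 for patient age.
H₀: β₁ = 0 vs H₁: β₁ ≠ 0.
t = 0.120 / 0.082 = 1.4634.
df = n − k − 1 = 296 − 3 − 1 = 292.
Two-sided p ≈ 0.1444, which is ≥ 0.02, so fail to reject H₀.
The data do not give significant evidence of an association between patient age and hospital length of stay, after adjusting for the other predictors.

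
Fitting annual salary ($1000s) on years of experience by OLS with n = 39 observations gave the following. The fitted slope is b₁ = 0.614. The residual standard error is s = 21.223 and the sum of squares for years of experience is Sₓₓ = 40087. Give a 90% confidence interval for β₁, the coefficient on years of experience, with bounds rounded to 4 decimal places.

SE(b₁) = s/√Sₓₓ = 21.223/√40087 = 0.106.
df = n − 2 = 37.
t* = t_{0.05, 37} = 1.687094.
Margin = t* × SE = 1.687094 × 0.106 = 0.178832.
CI: 0.614 ± 0.178832 → (0.4352, 0.7928).
With 90% confidence, each one-unit increase in years of experience is associated with a change of between 0.4352 and 0.7928 $1000s in annual salary.

(0.4352, 0.7928)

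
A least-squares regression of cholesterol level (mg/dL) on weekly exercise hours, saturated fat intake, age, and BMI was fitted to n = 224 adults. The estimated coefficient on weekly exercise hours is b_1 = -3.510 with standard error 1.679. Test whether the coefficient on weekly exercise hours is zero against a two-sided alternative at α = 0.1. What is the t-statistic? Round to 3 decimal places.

H₀: β₁ = 0 vs H₁: β₁ ≠ 0.
t = (b_1 − β₁⁰)/SE = -3.510 / 1.679 = -2.091.
df = n − k − 1 = 224 − 4 − 1 = 219.
Two-sided p ≈ 0.0377, which is < 0.1, so reject H₀.
There is evidence that weekly exercise hours is associated with cholesterol level, holding the other predictors fixed.

t = -2.091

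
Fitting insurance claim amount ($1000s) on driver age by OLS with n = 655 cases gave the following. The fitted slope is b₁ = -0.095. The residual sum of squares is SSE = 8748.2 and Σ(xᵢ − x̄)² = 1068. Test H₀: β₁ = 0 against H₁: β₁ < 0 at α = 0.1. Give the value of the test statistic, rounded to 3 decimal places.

MSE = SSE/(n − 2) = 8748.2/653 = 13.3969.
SE(b₁) = √(MSE/Sₓₓ) = √(13.3969/1068) = 0.112.
t = -0.095 / 0.112 = -0.848.
df = n − 2 = 653.
One-sided p ≈ 0.1983, which is ≥ 0.1, so fail to reject H₀.
The data do not give significant evidence that the true slope on driver age is negative.

t = -0.848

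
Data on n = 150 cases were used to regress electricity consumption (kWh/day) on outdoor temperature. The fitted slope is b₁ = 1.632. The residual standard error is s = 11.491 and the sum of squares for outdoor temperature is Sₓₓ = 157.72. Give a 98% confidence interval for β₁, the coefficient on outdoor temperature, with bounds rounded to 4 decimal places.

(-0.5199, 3.7839)

SE(b₁) = s/√Sₓₓ = 11.491/√157.72 = 0.914986.
df = n − 2 = 148.
t* = t_{0.01, 148} = 2.351808.
Margin = t* × SE = 2.351808 × 0.914986 = 2.151871.
CI: 1.632 ± 2.151871 → (-0.5199, 3.7839).
With 98% confidence, each one-unit increase in outdoor temperature is associated with a change of between -0.5199 and 3.7839 kWh/day in electricity consumption.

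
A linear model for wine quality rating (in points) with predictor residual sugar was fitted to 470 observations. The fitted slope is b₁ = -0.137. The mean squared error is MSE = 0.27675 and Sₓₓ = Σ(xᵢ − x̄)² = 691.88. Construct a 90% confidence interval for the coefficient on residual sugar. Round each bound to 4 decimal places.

SE(b₁) = √(MSE/Sₓₓ) = √(0.27675/691.88) = 0.0199999.
df = n − 2 = 468.
t* = t_{0.05, 468} = 1.648116.
Margin = t* × SE = 1.648116 × 0.0199999 = 0.032962.
CI: -0.137 ± 0.032962 → (-0.1700, -0.1040).
With 90% confidence, each one-unit increase in residual sugar is associated with a change of between -0.1700 and -0.1040 points in wine quality rating.

(-0.1700, -0.1040)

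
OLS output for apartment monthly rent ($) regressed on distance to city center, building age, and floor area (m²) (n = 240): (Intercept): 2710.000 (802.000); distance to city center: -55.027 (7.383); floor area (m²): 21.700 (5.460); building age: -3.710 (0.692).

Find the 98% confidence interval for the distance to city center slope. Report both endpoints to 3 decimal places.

Read off: b = -55.027, SE = 7.383 for distance to city center.
df = n − k − 1 = 240 − 3 − 1 = 236.
t* = t_{0.01, 236} = 2.342252.
Margin = t* × SE = 2.342252 × 7.383 = 17.29285.
CI: -55.027 ± 17.29285 → (-72.320, -37.734).

(-72.320, -37.734)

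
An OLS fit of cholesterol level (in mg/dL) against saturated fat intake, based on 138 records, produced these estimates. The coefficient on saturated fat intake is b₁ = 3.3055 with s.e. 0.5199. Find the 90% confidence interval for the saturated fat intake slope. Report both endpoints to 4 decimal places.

(2.4445, 4.1665)

df = n − 2 = 138 − 2 = 136.
t* = t_{0.05, 136} = 1.656135.
Margin = t* × SE = 1.656135 × 0.5199 = 0.861025.
CI: 3.3055 ± 0.861025 → (2.4445, 4.1665).
With 90% confidence, each one-unit increase in saturated fat intake is associated with a change of between 2.4445 and 4.1665 mg/dL in cholesterol level.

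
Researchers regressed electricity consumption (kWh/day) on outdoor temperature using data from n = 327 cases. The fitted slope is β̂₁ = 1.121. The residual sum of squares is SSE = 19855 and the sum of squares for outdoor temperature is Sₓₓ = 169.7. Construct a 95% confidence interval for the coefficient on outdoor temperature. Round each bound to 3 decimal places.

(-0.059, 2.301)

MSE = SSE/(n − 2) = 19855/325 = 61.0923.
SE(β̂₁) = √(MSE/Sₓₓ) = √(61.0923/169.7) = 0.600002.
df = n − 2 = 325.
t* = t_{0.025, 325} = 1.96729.
Margin = t* × SE = 1.96729 × 0.600002 = 1.18038.
CI: 1.121 ± 1.18038 → (-0.059, 2.301).
With 95% confidence, each one-unit increase in outdoor temperature is associated with a change of between -0.059 and 2.301 kWh/day in electricity consumption.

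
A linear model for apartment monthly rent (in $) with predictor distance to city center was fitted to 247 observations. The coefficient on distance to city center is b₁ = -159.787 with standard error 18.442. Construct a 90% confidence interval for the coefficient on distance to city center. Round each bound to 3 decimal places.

(-190.237, -129.337)

df = n − 2 = 247 − 2 = 245.
t* = t_{0.05, 245} = 1.651097.
Margin = t* × SE = 1.651097 × 18.442 = 30.44953.
CI: -159.787 ± 30.44953 → (-190.237, -129.337).
With 90% confidence, each one-unit increase in distance to city center is associated with a change of between -190.237 and -129.337 $ in apartment monthly rent.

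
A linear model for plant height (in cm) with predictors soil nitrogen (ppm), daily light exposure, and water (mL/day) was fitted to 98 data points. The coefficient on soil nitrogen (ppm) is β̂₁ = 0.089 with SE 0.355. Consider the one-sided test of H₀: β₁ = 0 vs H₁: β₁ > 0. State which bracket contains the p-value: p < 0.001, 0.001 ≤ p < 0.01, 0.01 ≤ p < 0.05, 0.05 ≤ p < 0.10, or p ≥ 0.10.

p ≥ 0.10

t = 0.089 / 0.355 = 0.251.
df = n − k − 1 = 98 − 3 − 1 = 94.
One-sided p = P(T_{94} > t) ≈ 0.4013.
So p ≥ 0.10.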